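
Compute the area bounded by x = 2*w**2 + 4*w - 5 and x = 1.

64/3

Both boundary curves give x as a function of w, so integrate with respect to w. Setting them equal: 2*w**2 + 4*w - 6 = 0, i.e. 2*(w - 1)*(w + 3) = 0, so they meet at w = -3, 1.
For w in [-3, 1], x = 2*w**2 + 4*w - 5 is on the left; area = ∫[-3,1] (-(2*w**2 + 4*w - 6)) dw = 64/3.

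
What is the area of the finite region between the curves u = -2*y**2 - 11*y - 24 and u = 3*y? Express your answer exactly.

1/3

Both boundary curves give u as a function of y, so integrate with respect to y. Setting them equal: -2*y**2 - 14*y - 24 = 0, i.e. -2*(y + 3)*(y + 4) = 0, so they meet at y = -4, -3.
For y in [-4, -3], u = -2*y**2 - 11*y - 24 is on the right; area = ∫[-4,-3] (-2*y**2 - 14*y - 24) dy = 1/3.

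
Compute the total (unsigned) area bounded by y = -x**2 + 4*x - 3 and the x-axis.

4/3

The curve meets the x-axis where -x**2 + 4*x - 3 = 0, i.e. -(x - 3)*(x - 1) = 0, at x = 1, 3.
On [1, 3] the curve lies above the axis; ∫[1,3] (-x**2 + 4*x - 3) dx = 4/3, giving area 4/3.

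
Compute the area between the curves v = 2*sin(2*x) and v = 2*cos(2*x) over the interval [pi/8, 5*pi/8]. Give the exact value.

On [pi/8, 5*pi/8], (2*sin(2*x)) - (2*cos(2*x)) = 2*sin(2*x) - 2*cos(2*x) is ≥ 0 throughout, so the area is a single integral of |2*sin(2*x) - 2*cos(2*x)|.
∫[pi/8,5*pi/8] (2*sin(2*x) - 2*cos(2*x)) dx = 2*sqrt(2).

2*sqrt(2)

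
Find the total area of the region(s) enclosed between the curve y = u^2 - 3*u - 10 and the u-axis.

343/6

The curve meets the u-axis where u^2 - 3*u - 10 = 0, i.e. (u - 5)*(u + 2) = 0, at u = -2, 5.
On [-2, 5] the curve lies below the axis; ∫[-2,5] (u^2 - 3*u - 10) du = -343/6, giving area 343/6.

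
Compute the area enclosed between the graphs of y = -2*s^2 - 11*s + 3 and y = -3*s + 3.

Set the curves equal: -2*s^2 - 11*s + 3 = -3*s + 3, so -2*s^2 - 8*s = 0, which factors as -2*s*(s + 4) = 0. The curves meet at s = -4, 0.
On [-4, 0], y = -2*s^2 - 11*s + 3 is on top; that piece has area ∫[-4,0] (-2*s^2 - 8*s) ds = 64/3.

64/3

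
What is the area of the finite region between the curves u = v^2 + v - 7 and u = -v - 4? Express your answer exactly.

32/3

Both boundary curves give u as a function of v, so integrate with respect to v. Setting them equal: v^2 + 2*v - 3 = 0, i.e. (v - 1)*(v + 3) = 0, so they meet at v = -3, 1.
For v in [-3, 1], u = v^2 + v - 7 is on the left; area = ∫[-3,1] (-(v^2 + 2*v - 3)) dv = 32/3.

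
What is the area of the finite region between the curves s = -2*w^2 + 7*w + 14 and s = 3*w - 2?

Both boundary curves give s as a function of w, so integrate with respect to w. Setting them equal: -2*w^2 + 4*w + 16 = 0, i.e. -2*(w - 4)*(w + 2) = 0, so they meet at w = -2, 4.
For w in [-2, 4], s = -2*w^2 + 7*w + 14 is on the right; area = ∫[-2,4] (-2*w^2 + 4*w + 16) dw = 72.

72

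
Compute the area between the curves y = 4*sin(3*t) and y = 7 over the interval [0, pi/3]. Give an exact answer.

-8/3 + 7*pi/3

On [0, pi/3], (4*sin(3*t)) - (7) = 4*sin(3*t) - 7 is ≤ 0 throughout, so the area is a single integral of |4*sin(3*t) - 7|.
∫[0,pi/3] (4*sin(3*t) - 7) dt = 8/3 - 7*pi/3; the area of that piece is -8/3 + 7*pi/3.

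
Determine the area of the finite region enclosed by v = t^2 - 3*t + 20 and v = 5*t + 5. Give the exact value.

Set the curves equal: t^2 - 3*t + 20 = 5*t + 5, so t^2 - 8*t + 15 = 0, which factors as (t - 5)*(t - 3) = 0. The curves meet at t = 3, 5.
On [3, 5], v = 5*t + 5 is on top; that piece has area ∫[3,5] (-(t^2 - 8*t + 15)) dt = 4/3.

4/3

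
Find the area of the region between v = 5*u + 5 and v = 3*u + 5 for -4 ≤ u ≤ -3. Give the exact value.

On [-4, -3], (5*u + 5) - (3*u + 5) = 2*u is ≤ 0 throughout, so the area is a single integral of |2*u|.
∫[-4,-3] (2*u) du = -7; the area of that piece is 7.

7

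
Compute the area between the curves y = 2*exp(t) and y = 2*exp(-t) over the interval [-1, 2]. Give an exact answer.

The difference (2*exp(t)) - (2*exp(-t)) = 2*exp(t) - 2*exp(-t) changes sign at t = 0 inside [-1, 2], so split the integral there.
∫[-1,0] (2*exp(t) - 2*exp(-t)) dt = -2*exp(1) - 2*exp(-1) + 4; the area of that piece is -4 + 2*exp(-1) + 2*exp(1).
∫[0,2] (2*exp(t) - 2*exp(-t)) dt = -4 + 2*exp(-2) + 2*exp(2).
Total area = (-4 + 2*exp(-1) + 2*exp(1)) + (-4 + 2*exp(-2) + 2*exp(2)) = -8 + 2*exp(-2) + 2*exp(-1) + 2*exp(1) + 2*exp(2).

-8 + 2*exp(-2) + 2*exp(-1) + 2*exp(1) + 2*exp(2)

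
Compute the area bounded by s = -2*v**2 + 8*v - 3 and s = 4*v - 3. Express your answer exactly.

8/3

Both boundary curves give s as a function of v, so integrate with respect to v. Setting them equal: -2*v**2 + 4*v = 0, i.e. -2*v*(v - 2) = 0, so they meet at v = 0, 2.
For v in [0, 2], s = -2*v**2 + 8*v - 3 is on the right; area = ∫[0,2] (-2*v**2 + 4*v) dv = 8/3.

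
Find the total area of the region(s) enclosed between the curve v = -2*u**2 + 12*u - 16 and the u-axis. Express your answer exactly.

8/3

The curve meets the u-axis where -2*u**2 + 12*u - 16 = 0, i.e. -2*(u - 4)*(u - 2) = 0, at u = 2, 4.
On [2, 4] the curve lies above the axis; ∫[2,4] (-2*u**2 + 12*u - 16) du = 8/3, giving area 8/3.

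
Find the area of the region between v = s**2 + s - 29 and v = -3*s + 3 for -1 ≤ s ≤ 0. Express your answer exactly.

101/3

On [-1, 0], (s**2 + s - 29) - (-3*s + 3) = s**2 + 4*s - 32 is ≤ 0 throughout, so the area is a single integral of |s**2 + 4*s - 32|.
∫[-1,0] (s**2 + 4*s - 32) ds = -101/3; the area of that piece is 101/3.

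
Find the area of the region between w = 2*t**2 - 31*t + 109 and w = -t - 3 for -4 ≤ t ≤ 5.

On [-4, 5], (2*t**2 - 31*t + 109) - (-t - 3) = 2*t**2 - 30*t + 112 is ≥ 0 throughout, so the area is a single integral of |2*t**2 - 30*t + 112|.
∫[-4,5] (2*t**2 - 30*t + 112) dt = 999.

999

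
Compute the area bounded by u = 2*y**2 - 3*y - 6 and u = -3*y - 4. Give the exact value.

8/3

Both boundary curves give u as a function of y, so integrate with respect to y. Setting them equal: 2*y**2 - 2 = 0, i.e. 2*(y - 1)*(y + 1) = 0, so they meet at y = -1, 1.
For y in [-1, 1], u = 2*y**2 - 3*y - 6 is on the left; area = ∫[-1,1] (-(2*y**2 - 2)) dy = 8/3.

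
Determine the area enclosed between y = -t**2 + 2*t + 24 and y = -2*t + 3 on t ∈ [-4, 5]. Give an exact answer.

The difference (-t**2 + 2*t + 24) - (-2*t + 3) = -t**2 + 4*t + 21 changes sign at t = -3 inside [-4, 5], so split the integral there.
∫[-4,-3] (-t**2 + 4*t + 21) dt = -16/3; the area of that piece is 16/3.
∫[-3,5] (-t**2 + 4*t + 21) dt = 448/3.
Total area = 16/3 + 448/3 = 464/3.

464/3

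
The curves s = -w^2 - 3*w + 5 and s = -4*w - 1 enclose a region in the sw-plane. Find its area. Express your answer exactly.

Both boundary curves give s as a function of w, so integrate with respect to w. Setting them equal: -w^2 + w + 6 = 0, i.e. -(w - 3)*(w + 2) = 0, so they meet at w = -2, 3.
For w in [-2, 3], s = -w^2 - 3*w + 5 is on the right; area = ∫[-2,3] (-w^2 + w + 6) dw = 125/6.

125/6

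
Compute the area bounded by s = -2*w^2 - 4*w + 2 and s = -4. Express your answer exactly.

Both boundary curves give s as a function of w, so integrate with respect to w. Setting them equal: -2*w^2 - 4*w + 6 = 0, i.e. -2*(w - 1)*(w + 3) = 0, so they meet at w = -3, 1.
For w in [-3, 1], s = -2*w^2 - 4*w + 2 is on the right; area = ∫[-3,1] (-2*w^2 - 4*w + 6) dw = 64/3.

64/3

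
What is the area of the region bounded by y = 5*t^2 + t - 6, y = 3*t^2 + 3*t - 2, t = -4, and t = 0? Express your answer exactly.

142/3

The difference (5*t^2 + t - 6) - (3*t^2 + 3*t - 2) = 2*t^2 - 2*t - 4 changes sign at t = -1 inside [-4, 0], so split the integral there.
∫[-4,-1] (2*t^2 - 2*t - 4) dt = 45.
∫[-1,0] (2*t^2 - 2*t - 4) dt = -7/3; the area of that piece is 7/3.
Total area = 45 + 7/3 = 142/3.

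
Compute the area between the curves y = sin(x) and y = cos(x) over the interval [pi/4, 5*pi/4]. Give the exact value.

On [pi/4, 5*pi/4], (sin(x)) - (cos(x)) = sin(x) - cos(x) is ≥ 0 throughout, so the area is a single integral of |sin(x) - cos(x)|.
∫[pi/4,5*pi/4] (sin(x) - cos(x)) dx = 2*sqrt(2).

2*sqrt(2)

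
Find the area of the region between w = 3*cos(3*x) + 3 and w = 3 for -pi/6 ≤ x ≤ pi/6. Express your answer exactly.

2

On [-pi/6, pi/6], (3*cos(3*x) + 3) - (3) = 3*cos(3*x) is ≥ 0 throughout, so the area is a single integral of |3*cos(3*x)|.
∫[-pi/6,pi/6] (3*cos(3*x)) dx = 2.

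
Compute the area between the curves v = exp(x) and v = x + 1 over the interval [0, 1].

-5/2 + exp(1)

On [0, 1], (exp(x)) - (x + 1) = -x + exp(x) - 1 is ≥ 0 throughout, so the area is a single integral of |-x + exp(x) - 1|.
∫[0,1] (-x + exp(x) - 1) dx = -5/2 + exp(1).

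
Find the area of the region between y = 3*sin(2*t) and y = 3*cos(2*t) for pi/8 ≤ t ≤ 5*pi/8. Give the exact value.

3*sqrt(2)

On [pi/8, 5*pi/8], (3*sin(2*t)) - (3*cos(2*t)) = 3*sin(2*t) - 3*cos(2*t) is ≥ 0 throughout, so the area is a single integral of |3*sin(2*t) - 3*cos(2*t)|.
∫[pi/8,5*pi/8] (3*sin(2*t) - 3*cos(2*t)) dt = 3*sqrt(2).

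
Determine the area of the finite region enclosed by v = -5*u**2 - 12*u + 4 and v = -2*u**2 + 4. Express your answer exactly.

Set the curves equal: -5*u**2 - 12*u + 4 = -2*u**2 + 4, so -3*u**2 - 12*u = 0, which factors as -3*u*(u + 4) = 0. The curves meet at u = -4, 0.
On [-4, 0], v = -5*u**2 - 12*u + 4 is on top; that piece has area ∫[-4,0] (-3*u**2 - 12*u) du = 32.

32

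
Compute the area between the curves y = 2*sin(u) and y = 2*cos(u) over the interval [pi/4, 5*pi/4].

On [pi/4, 5*pi/4], (2*sin(u)) - (2*cos(u)) = 2*sin(u) - 2*cos(u) is ≥ 0 throughout, so the area is a single integral of |2*sin(u) - 2*cos(u)|.
∫[pi/4,5*pi/4] (2*sin(u) - 2*cos(u)) du = 4*sqrt(2).

4*sqrt(2)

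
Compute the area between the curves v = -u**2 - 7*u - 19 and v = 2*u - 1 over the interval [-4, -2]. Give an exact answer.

The difference (-u**2 - 7*u - 19) - (2*u - 1) = -u**2 - 9*u - 18 changes sign at u = -3 inside [-4, -2], so split the integral there.
∫[-4,-3] (-u**2 - 9*u - 18) du = 7/6.
∫[-3,-2] (-u**2 - 9*u - 18) du = -11/6; the area of that piece is 11/6.
Total area = 7/6 + 11/6 = 3.

3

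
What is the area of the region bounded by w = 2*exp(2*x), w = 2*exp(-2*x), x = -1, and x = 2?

The difference (2*exp(2*x)) - (2*exp(-2*x)) = 2*exp(2*x) - 2*exp(-2*x) changes sign at x = 0 inside [-1, 2], so split the integral there.
∫[-1,0] (2*exp(2*x) - 2*exp(-2*x)) dx = -exp(2) - exp(-2) + 2; the area of that piece is -2 + exp(-2) + exp(2).
∫[0,2] (2*exp(2*x) - 2*exp(-2*x)) dx = -2 + exp(-4) + exp(4).
Total area = (-2 + exp(-2) + exp(2)) + (-2 + exp(-4) + exp(4)) = -4 + exp(-4) + exp(-2) + exp(2) + exp(4).

-4 + exp(-4) + exp(-2) + exp(2) + exp(4)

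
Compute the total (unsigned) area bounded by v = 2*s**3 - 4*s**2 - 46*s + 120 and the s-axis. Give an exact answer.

5137/6

The curve meets the s-axis where 2*s**3 - 4*s**2 - 46*s + 120 = 0, i.e. 2*(s - 4)*(s - 3)*(s + 5) = 0, at s = -5, 3, 4.
On [-5, 3] the curve lies above the axis; ∫[-5,3] (2*s**3 - 4*s**2 - 46*s + 120) ds = 2560/3, giving area 2560/3.
On [3, 4] the curve lies below the axis; ∫[3,4] (2*s**3 - 4*s**2 - 46*s + 120) ds = -17/6, giving area 17/6.
Total area = 2560/3 + 17/6 = 5137/6.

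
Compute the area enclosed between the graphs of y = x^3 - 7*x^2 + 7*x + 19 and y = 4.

148/3

Set the curves equal: x^3 - 7*x^2 + 7*x + 19 = 4, so x^3 - 7*x^2 + 7*x + 15 = 0, which factors as (x - 5)*(x - 3)*(x + 1) = 0. The curves meet at x = -1, 3, 5.
On [-1, 3], y = x^3 - 7*x^2 + 7*x + 19 is on top; that piece has area ∫[-1,3] (x^3 - 7*x^2 + 7*x + 15) dx = 128/3.
On [3, 5], y = 4 is on top; that piece has area ∫[3,5] (-(x^3 - 7*x^2 + 7*x + 15)) dx = 20/3.
Total enclosed area = 128/3 + 20/3 = 148/3.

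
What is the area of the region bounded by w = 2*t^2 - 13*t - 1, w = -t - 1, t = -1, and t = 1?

The difference (2*t^2 - 13*t - 1) - (-t - 1) = 2*t^2 - 12*t changes sign at t = 0 inside [-1, 1], so split the integral there.
∫[-1,0] (2*t^2 - 12*t) dt = 20/3.
∫[0,1] (2*t^2 - 12*t) dt = -16/3; the area of that piece is 16/3.
Total area = 20/3 + 16/3 = 12.

12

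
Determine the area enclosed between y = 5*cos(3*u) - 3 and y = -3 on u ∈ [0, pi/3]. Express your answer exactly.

The difference (5*cos(3*u) - 3) - (-3) = 5*cos(3*u) changes sign at u = pi/6 inside [0, pi/3], so split the integral there.
∫[0,pi/6] (5*cos(3*u)) du = 5/3.
∫[pi/6,pi/3] (5*cos(3*u)) du = -5/3; the area of that piece is 5/3.
Total area = 5/3 + 5/3 = 10/3.

10/3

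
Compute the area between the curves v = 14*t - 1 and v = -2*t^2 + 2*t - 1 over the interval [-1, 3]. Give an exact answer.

The difference (14*t - 1) - (-2*t^2 + 2*t - 1) = 2*t^2 + 12*t changes sign at t = 0 inside [-1, 3], so split the integral there.
∫[-1,0] (2*t^2 + 12*t) dt = -16/3; the area of that piece is 16/3.
∫[0,3] (2*t^2 + 12*t) dt = 72.
Total area = 16/3 + 72 = 232/3.

232/3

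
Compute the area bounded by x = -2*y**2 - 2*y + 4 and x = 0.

9

Both boundary curves give x as a function of y, so integrate with respect to y. Setting them equal: -2*y**2 - 2*y + 4 = 0, i.e. -2*(y - 1)*(y + 2) = 0, so they meet at y = -2, 1.
For y in [-2, 1], x = -2*y**2 - 2*y + 4 is on the right; area = ∫[-2,1] (-2*y**2 - 2*y + 4) dy = 9.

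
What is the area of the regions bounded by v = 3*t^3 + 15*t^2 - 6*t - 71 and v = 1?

443/2

Set the curves equal: 3*t^3 + 15*t^2 - 6*t - 71 = 1, so 3*t^3 + 15*t^2 - 6*t - 72 = 0, which factors as 3*(t - 2)*(t + 3)*(t + 4) = 0. The curves meet at t = -4, -3, 2.
On [-4, -3], v = 3*t^3 + 15*t^2 - 6*t - 71 is on top; that piece has area ∫[-4,-3] (3*t^3 + 15*t^2 - 6*t - 72) dt = 11/4.
On [-3, 2], v = 1 is on top; that piece has area ∫[-3,2] (-(3*t^3 + 15*t^2 - 6*t - 72)) dt = 875/4.
Total enclosed area = 11/4 + 875/4 = 443/2.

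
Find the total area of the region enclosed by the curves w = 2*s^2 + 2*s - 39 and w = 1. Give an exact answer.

Set the curves equal: 2*s^2 + 2*s - 39 = 1, so 2*s^2 + 2*s - 40 = 0, which factors as 2*(s - 4)*(s + 5) = 0. The curves meet at s = -5, 4.
On [-5, 4], w = 1 is on top; that piece has area ∫[-5,4] (-(2*s^2 + 2*s - 40)) ds = 243.

243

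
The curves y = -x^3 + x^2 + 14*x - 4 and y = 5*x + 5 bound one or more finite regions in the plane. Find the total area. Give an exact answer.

148/3

Set the curves equal: -x^3 + x^2 + 14*x - 4 = 5*x + 5, so -x^3 + x^2 + 9*x - 9 = 0, which factors as -(x - 3)*(x - 1)*(x + 3) = 0. The curves meet at x = -3, 1, 3.
On [-3, 1], y = 5*x + 5 is on top; that piece has area ∫[-3,1] (-(-x^3 + x^2 + 9*x - 9)) dx = 128/3.
On [1, 3], y = -x^3 + x^2 + 14*x - 4 is on top; that piece has area ∫[1,3] (-x^3 + x^2 + 9*x - 9) dx = 20/3.
Total enclosed area = 128/3 + 20/3 = 148/3.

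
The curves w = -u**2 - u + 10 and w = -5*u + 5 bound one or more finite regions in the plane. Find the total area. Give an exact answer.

36

Set the curves equal: -u**2 - u + 10 = -5*u + 5, so -u**2 + 4*u + 5 = 0, which factors as -(u - 5)*(u + 1) = 0. The curves meet at u = -1, 5.
On [-1, 5], w = -u**2 - u + 10 is on top; that piece has area ∫[-1,5] (-u**2 + 4*u + 5) du = 36.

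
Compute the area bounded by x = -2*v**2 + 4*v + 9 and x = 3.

Both boundary curves give x as a function of v, so integrate with respect to v. Setting them equal: -2*v**2 + 4*v + 6 = 0, i.e. -2*(v - 3)*(v + 1) = 0, so they meet at v = -1, 3.
For v in [-1, 3], x = -2*v**2 + 4*v + 9 is on the right; area = ∫[-1,3] (-2*v**2 + 4*v + 6) dv = 64/3.

64/3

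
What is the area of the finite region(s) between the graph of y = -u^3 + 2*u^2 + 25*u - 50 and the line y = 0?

The curve meets the u-axis where -u^3 + 2*u^2 + 25*u - 50 = 0, i.e. -(u - 5)*(u - 2)*(u + 5) = 0, at u = -5, 2, 5.
On [-5, 2] the curve lies below the axis; ∫[-5,2] (-u^3 + 2*u^2 + 25*u - 50) du = -4459/12, giving area 4459/12.
On [2, 5] the curve lies above the axis; ∫[2,5] (-u^3 + 2*u^2 + 25*u - 50) du = 153/4, giving area 153/4.
Total area = 4459/12 + 153/4 = 2459/6.

2459/6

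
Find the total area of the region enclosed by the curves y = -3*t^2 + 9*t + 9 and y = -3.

Set the curves equal: -3*t^2 + 9*t + 9 = -3, so -3*t^2 + 9*t + 12 = 0, which factors as -3*(t - 4)*(t + 1) = 0. The curves meet at t = -1, 4.
On [-1, 4], y = -3*t^2 + 9*t + 9 is on top; that piece has area ∫[-1,4] (-3*t^2 + 9*t + 12) dt = 125/2.

125/2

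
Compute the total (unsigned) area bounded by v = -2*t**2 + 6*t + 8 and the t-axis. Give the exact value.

The curve meets the t-axis where -2*t**2 + 6*t + 8 = 0, i.e. -2*(t - 4)*(t + 1) = 0, at t = -1, 4.
On [-1, 4] the curve lies above the axis; ∫[-1,4] (-2*t**2 + 6*t + 8) dt = 125/3, giving area 125/3.

125/3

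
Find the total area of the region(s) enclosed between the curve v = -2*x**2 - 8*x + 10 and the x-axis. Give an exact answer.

The curve meets the x-axis where -2*x**2 - 8*x + 10 = 0, i.e. -2*(x - 1)*(x + 5) = 0, at x = -5, 1.
On [-5, 1] the curve lies above the axis; ∫[-5,1] (-2*x**2 - 8*x + 10) dx = 72, giving area 72.

72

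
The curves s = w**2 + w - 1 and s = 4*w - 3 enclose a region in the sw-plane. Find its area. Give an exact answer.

Both boundary curves give s as a function of w, so integrate with respect to w. Setting them equal: w**2 - 3*w + 2 = 0, i.e. (w - 2)*(w - 1) = 0, so they meet at w = 1, 2.
For w in [1, 2], s = w**2 + w - 1 is on the left; area = ∫[1,2] (-(w**2 - 3*w + 2)) dw = 1/6.

1/6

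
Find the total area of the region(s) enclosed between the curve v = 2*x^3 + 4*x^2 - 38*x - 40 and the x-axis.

2521/6

The curve meets the x-axis where 2*x^3 + 4*x^2 - 38*x - 40 = 0, i.e. 2*(x - 4)*(x + 1)*(x + 5) = 0, at x = -5, -1, 4.
On [-5, -1] the curve lies above the axis; ∫[-5,-1] (2*x^3 + 4*x^2 - 38*x - 40) dx = 448/3, giving area 448/3.
On [-1, 4] the curve lies below the axis; ∫[-1,4] (2*x^3 + 4*x^2 - 38*x - 40) dx = -1625/6, giving area 1625/6.
Total area = 448/3 + 1625/6 = 2521/6.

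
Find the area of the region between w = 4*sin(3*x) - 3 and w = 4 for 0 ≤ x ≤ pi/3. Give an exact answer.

On [0, pi/3], (4*sin(3*x) - 3) - (4) = 4*sin(3*x) - 7 is ≤ 0 throughout, so the area is a single integral of |4*sin(3*x) - 7|.
∫[0,pi/3] (4*sin(3*x) - 7) dx = 8/3 - 7*pi/3; the area of that piece is -8/3 + 7*pi/3.

-8/3 + 7*pi/3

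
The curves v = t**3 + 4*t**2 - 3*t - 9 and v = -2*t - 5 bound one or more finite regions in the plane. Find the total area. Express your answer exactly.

253/12

Set the curves equal: t**3 + 4*t**2 - 3*t - 9 = -2*t - 5, so t**3 + 4*t**2 - t - 4 = 0, which factors as (t - 1)*(t + 1)*(t + 4) = 0. The curves meet at t = -4, -1, 1.
On [-4, -1], v = t**3 + 4*t**2 - 3*t - 9 is on top; that piece has area ∫[-4,-1] (t**3 + 4*t**2 - t - 4) dt = 63/4.
On [-1, 1], v = -2*t - 5 is on top; that piece has area ∫[-1,1] (-(t**3 + 4*t**2 - t - 4)) dt = 16/3.
Total enclosed area = 63/4 + 16/3 = 253/12.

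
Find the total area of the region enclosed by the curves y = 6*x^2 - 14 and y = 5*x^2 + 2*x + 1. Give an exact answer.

Set the curves equal: 6*x^2 - 14 = 5*x^2 + 2*x + 1, so x^2 - 2*x - 15 = 0, which factors as (x - 5)*(x + 3) = 0. The curves meet at x = -3, 5.
On [-3, 5], y = 5*x^2 + 2*x + 1 is on top; that piece has area ∫[-3,5] (-(x^2 - 2*x - 15)) dx = 256/3.

256/3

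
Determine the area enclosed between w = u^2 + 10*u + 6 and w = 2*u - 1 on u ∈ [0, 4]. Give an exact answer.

On [0, 4], (u^2 + 10*u + 6) - (2*u - 1) = u^2 + 8*u + 7 is ≥ 0 throughout, so the area is a single integral of |u^2 + 8*u + 7|.
∫[0,4] (u^2 + 8*u + 7) du = 340/3.

340/3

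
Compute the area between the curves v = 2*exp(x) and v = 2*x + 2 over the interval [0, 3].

-17 + 2*exp(3)

On [0, 3], (2*exp(x)) - (2*x + 2) = -2*x + 2*exp(x) - 2 is ≥ 0 throughout, so the area is a single integral of |-2*x + 2*exp(x) - 2|.
∫[0,3] (-2*x + 2*exp(x) - 2) dx = -17 + 2*exp(3).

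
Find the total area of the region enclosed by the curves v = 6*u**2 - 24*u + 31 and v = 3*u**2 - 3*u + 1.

Set the curves equal: 6*u**2 - 24*u + 31 = 3*u**2 - 3*u + 1, so 3*u**2 - 21*u + 30 = 0, which factors as 3*(u - 5)*(u - 2) = 0. The curves meet at u = 2, 5.
On [2, 5], v = 3*u**2 - 3*u + 1 is on top; that piece has area ∫[2,5] (-(3*u**2 - 21*u + 30)) du = 27/2.

27/2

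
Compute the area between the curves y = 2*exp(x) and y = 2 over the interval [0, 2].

-6 + 2*exp(2)

On [0, 2], (2*exp(x)) - (2) = 2*exp(x) - 2 is ≥ 0 throughout, so the area is a single integral of |2*exp(x) - 2|.
∫[0,2] (2*exp(x) - 2) dx = -6 + 2*exp(2).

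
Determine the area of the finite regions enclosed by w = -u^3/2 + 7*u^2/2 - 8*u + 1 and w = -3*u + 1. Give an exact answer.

Set the curves equal: -u^3/2 + 7*u^2/2 - 8*u + 1 = -3*u + 1, so -u^3/2 + 7*u^2/2 - 5*u = 0, which factors as -u*(u - 5)*(u - 2)/2 = 0. The curves meet at u = 0, 2, 5.
On [0, 2], w = -3*u + 1 is on top; that piece has area ∫[0,2] (-(-u^3/2 + 7*u^2/2 - 5*u)) du = 8/3.
On [2, 5], w = -u^3/2 + 7*u^2/2 - 8*u + 1 is on top; that piece has area ∫[2,5] (-u^3/2 + 7*u^2/2 - 5*u) du = 63/8.
Total enclosed area = 8/3 + 63/8 = 253/24.

253/24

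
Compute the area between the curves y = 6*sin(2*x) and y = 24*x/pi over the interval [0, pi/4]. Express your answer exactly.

On [0, pi/4], (6*sin(2*x)) - (24*x/pi) = -24*x/pi + 6*sin(2*x) is ≥ 0 throughout, so the area is a single integral of |-24*x/pi + 6*sin(2*x)|.
∫[0,pi/4] (-24*x/pi + 6*sin(2*x)) dx = 3 - 3*pi/4.

3 - 3*pi/4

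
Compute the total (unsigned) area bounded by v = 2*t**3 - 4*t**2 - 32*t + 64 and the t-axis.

1136/3

The curve meets the t-axis where 2*t**3 - 4*t**2 - 32*t + 64 = 0, i.e. 2*(t - 4)*(t - 2)*(t + 4) = 0, at t = -4, 2, 4.
On [-4, 2] the curve lies above the axis; ∫[-4,2] (2*t**3 - 4*t**2 - 32*t + 64) dt = 360, giving area 360.
On [2, 4] the curve lies below the axis; ∫[2,4] (2*t**3 - 4*t**2 - 32*t + 64) dt = -56/3, giving area 56/3.
Total area = 360 + 56/3 = 1136/3.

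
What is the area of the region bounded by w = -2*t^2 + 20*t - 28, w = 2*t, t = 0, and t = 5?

The difference (-2*t^2 + 20*t - 28) - (2*t) = -2*t^2 + 18*t - 28 changes sign at t = 2 inside [0, 5], so split the integral there.
∫[0,2] (-2*t^2 + 18*t - 28) dt = -76/3; the area of that piece is 76/3.
∫[2,5] (-2*t^2 + 18*t - 28) dt = 27.
Total area = 76/3 + 27 = 157/3.

157/3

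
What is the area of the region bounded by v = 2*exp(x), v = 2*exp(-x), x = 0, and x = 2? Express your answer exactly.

-4 + 2*exp(-2) + 2*exp(2)

On [0, 2], (2*exp(x)) - (2*exp(-x)) = 2*exp(x) - 2*exp(-x) is ≥ 0 throughout, so the area is a single integral of |2*exp(x) - 2*exp(-x)|.
∫[0,2] (2*exp(x) - 2*exp(-x)) dx = -4 + 2*exp(-2) + 2*exp(2).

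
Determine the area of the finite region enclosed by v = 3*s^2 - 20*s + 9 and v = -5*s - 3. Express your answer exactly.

27/2

Set the curves equal: 3*s^2 - 20*s + 9 = -5*s - 3, so 3*s^2 - 15*s + 12 = 0, which factors as 3*(s - 4)*(s - 1) = 0. The curves meet at s = 1, 4.
On [1, 4], v = -5*s - 3 is on top; that piece has area ∫[1,4] (-(3*s^2 - 15*s + 12)) ds = 27/2.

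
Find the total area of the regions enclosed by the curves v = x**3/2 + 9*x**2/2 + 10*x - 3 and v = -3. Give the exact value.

131/8

Set the curves equal: x**3/2 + 9*x**2/2 + 10*x - 3 = -3, so x**3/2 + 9*x**2/2 + 10*x = 0, which factors as x*(x + 4)*(x + 5)/2 = 0. The curves meet at x = -5, -4, 0.
On [-5, -4], v = x**3/2 + 9*x**2/2 + 10*x - 3 is on top; that piece has area ∫[-5,-4] (x**3/2 + 9*x**2/2 + 10*x) dx = 3/8.
On [-4, 0], v = -3 is on top; that piece has area ∫[-4,0] (-(x**3/2 + 9*x**2/2 + 10*x)) dx = 16.
Total enclosed area = 3/8 + 16 = 131/8.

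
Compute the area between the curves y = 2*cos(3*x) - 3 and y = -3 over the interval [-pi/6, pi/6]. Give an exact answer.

4/3

On [-pi/6, pi/6], (2*cos(3*x) - 3) - (-3) = 2*cos(3*x) is ≥ 0 throughout, so the area is a single integral of |2*cos(3*x)|.
∫[-pi/6,pi/6] (2*cos(3*x)) dx = 4/3.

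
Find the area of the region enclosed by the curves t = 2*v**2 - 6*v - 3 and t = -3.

Both boundary curves give t as a function of v, so integrate with respect to v. Setting them equal: 2*v**2 - 6*v = 0, i.e. 2*v*(v - 3) = 0, so they meet at v = 0, 3.
For v in [0, 3], t = 2*v**2 - 6*v - 3 is on the left; area = ∫[0,3] (-(2*v**2 - 6*v)) dv = 9.

9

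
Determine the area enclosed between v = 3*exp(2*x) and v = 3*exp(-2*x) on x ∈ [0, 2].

On [0, 2], (3*exp(2*x)) - (3*exp(-2*x)) = 3*exp(2*x) - 3*exp(-2*x) is ≥ 0 throughout, so the area is a single integral of |3*exp(2*x) - 3*exp(-2*x)|.
∫[0,2] (3*exp(2*x) - 3*exp(-2*x)) dx = -3 + 3*exp(-4)/2 + 3*exp(4)/2.

-3 + 3*exp(-4)/2 + 3*exp(4)/2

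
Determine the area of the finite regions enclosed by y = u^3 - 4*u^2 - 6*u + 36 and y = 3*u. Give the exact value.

Set the curves equal: u^3 - 4*u^2 - 6*u + 36 = 3*u, so u^3 - 4*u^2 - 9*u + 36 = 0, which factors as (u - 4)*(u - 3)*(u + 3) = 0. The curves meet at u = -3, 3, 4.
On [-3, 3], y = u^3 - 4*u^2 - 6*u + 36 is on top; that piece has area ∫[-3,3] (u^3 - 4*u^2 - 9*u + 36) du = 144.
On [3, 4], y = 3*u is on top; that piece has area ∫[3,4] (-(u^3 - 4*u^2 - 9*u + 36)) du = 13/12.
Total enclosed area = 144 + 13/12 = 1741/12.

1741/12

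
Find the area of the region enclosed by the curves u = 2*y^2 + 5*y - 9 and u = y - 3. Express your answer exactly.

Both boundary curves give u as a function of y, so integrate with respect to y. Setting them equal: 2*y^2 + 4*y - 6 = 0, i.e. 2*(y - 1)*(y + 3) = 0, so they meet at y = -3, 1.
For y in [-3, 1], u = 2*y^2 + 5*y - 9 is on the left; area = ∫[-3,1] (-(2*y^2 + 4*y - 6)) dy = 64/3.

64/3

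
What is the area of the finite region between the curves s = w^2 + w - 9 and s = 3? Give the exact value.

Both boundary curves give s as a function of w, so integrate with respect to w. Setting them equal: w^2 + w - 12 = 0, i.e. (w - 3)*(w + 4) = 0, so they meet at w = -4, 3.
For w in [-4, 3], s = w^2 + w - 9 is on the left; area = ∫[-4,3] (-(w^2 + w - 12)) dw = 343/6.

343/6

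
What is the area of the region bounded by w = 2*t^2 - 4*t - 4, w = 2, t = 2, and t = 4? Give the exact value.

The difference (2*t^2 - 4*t - 4) - (2) = 2*t^2 - 4*t - 6 changes sign at t = 3 inside [2, 4], so split the integral there.
∫[2,3] (2*t^2 - 4*t - 6) dt = -10/3; the area of that piece is 10/3.
∫[3,4] (2*t^2 - 4*t - 6) dt = 14/3.
Total area = 10/3 + 14/3 = 8.

8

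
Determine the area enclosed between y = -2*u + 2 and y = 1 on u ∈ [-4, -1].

18

On [-4, -1], (-2*u + 2) - (1) = -2*u + 1 is ≥ 0 throughout, so the area is a single integral of |-2*u + 1|.
∫[-4,-1] (-2*u + 1) du = 18.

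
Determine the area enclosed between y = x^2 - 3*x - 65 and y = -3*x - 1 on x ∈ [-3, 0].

183

On [-3, 0], (x^2 - 3*x - 65) - (-3*x - 1) = x^2 - 64 is ≤ 0 throughout, so the area is a single integral of |x^2 - 64|.
∫[-3,0] (x^2 - 64) dx = -183; the area of that piece is 183.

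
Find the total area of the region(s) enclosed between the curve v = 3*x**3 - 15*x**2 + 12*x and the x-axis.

71/2

The curve meets the x-axis where 3*x**3 - 15*x**2 + 12*x = 0, i.e. 3*x*(x - 4)*(x - 1) = 0, at x = 0, 1, 4.
On [0, 1] the curve lies above the axis; ∫[0,1] (3*x**3 - 15*x**2 + 12*x) dx = 7/4, giving area 7/4.
On [1, 4] the curve lies below the axis; ∫[1,4] (3*x**3 - 15*x**2 + 12*x) dx = -135/4, giving area 135/4.
Total area = 7/4 + 135/4 = 71/2.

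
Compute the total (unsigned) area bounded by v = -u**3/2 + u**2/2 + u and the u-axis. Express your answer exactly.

The curve meets the u-axis where -u**3/2 + u**2/2 + u = 0, i.e. -u*(u - 2)*(u + 1)/2 = 0, at u = -1, 0, 2.
On [-1, 0] the curve lies below the axis; ∫[-1,0] (-u**3/2 + u**2/2 + u) du = -5/24, giving area 5/24.
On [0, 2] the curve lies above the axis; ∫[0,2] (-u**3/2 + u**2/2 + u) du = 4/3, giving area 4/3.
Total area = 5/24 + 4/3 = 37/24.

37/24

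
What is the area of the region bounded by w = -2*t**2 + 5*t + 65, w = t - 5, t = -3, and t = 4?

1330/3

On [-3, 4], (-2*t**2 + 5*t + 65) - (t - 5) = -2*t**2 + 4*t + 70 is ≥ 0 throughout, so the area is a single integral of |-2*t**2 + 4*t + 70|.
∫[-3,4] (-2*t**2 + 4*t + 70) dt = 1330/3.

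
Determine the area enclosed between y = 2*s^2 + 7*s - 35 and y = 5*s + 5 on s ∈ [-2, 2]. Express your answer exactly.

448/3

On [-2, 2], (2*s^2 + 7*s - 35) - (5*s + 5) = 2*s^2 + 2*s - 40 is ≤ 0 throughout, so the area is a single integral of |2*s^2 + 2*s - 40|.
∫[-2,2] (2*s^2 + 2*s - 40) ds = -448/3; the area of that piece is 448/3.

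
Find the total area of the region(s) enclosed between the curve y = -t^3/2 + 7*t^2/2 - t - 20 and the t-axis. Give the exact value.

The curve meets the t-axis where -t^3/2 + 7*t^2/2 - t - 20 = 0, i.e. -(t - 5)*(t - 4)*(t + 2)/2 = 0, at t = -2, 4, 5.
On [-2, 4] the curve lies below the axis; ∫[-2,4] (-t^3/2 + 7*t^2/2 - t - 20) dt = -72, giving area 72.
On [4, 5] the curve lies above the axis; ∫[4,5] (-t^3/2 + 7*t^2/2 - t - 20) dt = 13/24, giving area 13/24.
Total area = 72 + 13/24 = 1741/24.

1741/24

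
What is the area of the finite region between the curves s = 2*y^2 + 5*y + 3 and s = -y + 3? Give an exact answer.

Both boundary curves give s as a function of y, so integrate with respect to y. Setting them equal: 2*y^2 + 6*y = 0, i.e. 2*y*(y + 3) = 0, so they meet at y = -3, 0.
For y in [-3, 0], s = 2*y^2 + 5*y + 3 is on the left; area = ∫[-3,0] (-(2*y^2 + 6*y)) dy = 9.

9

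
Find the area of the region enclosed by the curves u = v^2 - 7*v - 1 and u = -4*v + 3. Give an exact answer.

125/6

Both boundary curves give u as a function of v, so integrate with respect to v. Setting them equal: v^2 - 3*v - 4 = 0, i.e. (v - 4)*(v + 1) = 0, so they meet at v = -1, 4.
For v in [-1, 4], u = v^2 - 7*v - 1 is on the left; area = ∫[-1,4] (-(v^2 - 3*v - 4)) dv = 125/6.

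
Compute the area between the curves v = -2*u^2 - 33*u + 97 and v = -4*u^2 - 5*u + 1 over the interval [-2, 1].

336

On [-2, 1], (-2*u^2 - 33*u + 97) - (-4*u^2 - 5*u + 1) = 2*u^2 - 28*u + 96 is ≥ 0 throughout, so the area is a single integral of |2*u^2 - 28*u + 96|.
∫[-2,1] (2*u^2 - 28*u + 96) du = 336.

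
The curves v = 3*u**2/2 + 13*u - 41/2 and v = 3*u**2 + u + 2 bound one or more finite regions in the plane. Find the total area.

Set the curves equal: 3*u**2/2 + 13*u - 41/2 = 3*u**2 + u + 2, so -3*u**2/2 + 12*u - 45/2 = 0, which factors as -3*(u - 5)*(u - 3)/2 = 0. The curves meet at u = 3, 5.
On [3, 5], v = 3*u**2/2 + 13*u - 41/2 is on top; that piece has area ∫[3,5] (-3*u**2/2 + 12*u - 45/2) du = 2.

2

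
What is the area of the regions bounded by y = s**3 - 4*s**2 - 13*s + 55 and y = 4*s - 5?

Set the curves equal: s**3 - 4*s**2 - 13*s + 55 = 4*s - 5, so s**3 - 4*s**2 - 17*s + 60 = 0, which factors as (s - 5)*(s - 3)*(s + 4) = 0. The curves meet at s = -4, 3, 5.
On [-4, 3], y = s**3 - 4*s**2 - 13*s + 55 is on top; that piece has area ∫[-4,3] (s**3 - 4*s**2 - 17*s + 60) ds = 3773/12.
On [3, 5], y = 4*s - 5 is on top; that piece has area ∫[3,5] (-(s**3 - 4*s**2 - 17*s + 60)) ds = 32/3.
Total enclosed area = 3773/12 + 32/3 = 3901/12.

3901/12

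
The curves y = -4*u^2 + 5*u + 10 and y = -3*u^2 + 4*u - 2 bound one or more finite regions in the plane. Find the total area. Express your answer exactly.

Set the curves equal: -4*u^2 + 5*u + 10 = -3*u^2 + 4*u - 2, so -u^2 + u + 12 = 0, which factors as -(u - 4)*(u + 3) = 0. The curves meet at u = -3, 4.
On [-3, 4], y = -4*u^2 + 5*u + 10 is on top; that piece has area ∫[-3,4] (-u^2 + u + 12) du = 343/6.

343/6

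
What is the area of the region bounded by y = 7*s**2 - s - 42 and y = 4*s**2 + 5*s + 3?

Set the curves equal: 7*s**2 - s - 42 = 4*s**2 + 5*s + 3, so 3*s**2 - 6*s - 45 = 0, which factors as 3*(s - 5)*(s + 3) = 0. The curves meet at s = -3, 5.
On [-3, 5], y = 4*s**2 + 5*s + 3 is on top; that piece has area ∫[-3,5] (-(3*s**2 - 6*s - 45)) ds = 256.

256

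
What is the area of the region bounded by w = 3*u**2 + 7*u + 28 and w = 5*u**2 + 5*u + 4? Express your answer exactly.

Set the curves equal: 3*u**2 + 7*u + 28 = 5*u**2 + 5*u + 4, so -2*u**2 + 2*u + 24 = 0, which factors as -2*(u - 4)*(u + 3) = 0. The curves meet at u = -3, 4.
On [-3, 4], w = 3*u**2 + 7*u + 28 is on top; that piece has area ∫[-3,4] (-2*u**2 + 2*u + 24) du = 343/3.

343/3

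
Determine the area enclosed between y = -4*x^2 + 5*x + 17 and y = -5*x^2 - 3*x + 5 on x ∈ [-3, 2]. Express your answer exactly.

55

The difference (-4*x^2 + 5*x + 17) - (-5*x^2 - 3*x + 5) = x^2 + 8*x + 12 changes sign at x = -2 inside [-3, 2], so split the integral there.
∫[-3,-2] (x^2 + 8*x + 12) dx = -5/3; the area of that piece is 5/3.
∫[-2,2] (x^2 + 8*x + 12) dx = 160/3.
Total area = 5/3 + 160/3 = 55.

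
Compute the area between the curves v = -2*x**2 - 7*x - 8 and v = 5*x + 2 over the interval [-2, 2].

172/3

The difference (-2*x**2 - 7*x - 8) - (5*x + 2) = -2*x**2 - 12*x - 10 changes sign at x = -1 inside [-2, 2], so split the integral there.
∫[-2,-1] (-2*x**2 - 12*x - 10) dx = 10/3.
∫[-1,2] (-2*x**2 - 12*x - 10) dx = -54; the area of that piece is 54.
Total area = 10/3 + 54 = 172/3.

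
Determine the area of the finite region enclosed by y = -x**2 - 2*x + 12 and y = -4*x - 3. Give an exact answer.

256/3

Set the curves equal: -x**2 - 2*x + 12 = -4*x - 3, so -x**2 + 2*x + 15 = 0, which factors as -(x - 5)*(x + 3) = 0. The curves meet at x = -3, 5.
On [-3, 5], y = -x**2 - 2*x + 12 is on top; that piece has area ∫[-3,5] (-x**2 + 2*x + 15) dx = 256/3.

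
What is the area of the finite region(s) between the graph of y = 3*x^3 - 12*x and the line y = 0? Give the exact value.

24

The curve meets the x-axis where 3*x^3 - 12*x = 0, i.e. 3*x*(x - 2)*(x + 2) = 0, at x = -2, 0, 2.
On [-2, 0] the curve lies above the axis; ∫[-2,0] (3*x^3 - 12*x) dx = 12, giving area 12.
On [0, 2] the curve lies below the axis; ∫[0,2] (3*x^3 - 12*x) dx = -12, giving area 12.
Total area = 12 + 12 = 24.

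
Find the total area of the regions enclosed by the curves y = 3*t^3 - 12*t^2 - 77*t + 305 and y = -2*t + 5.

Set the curves equal: 3*t^3 - 12*t^2 - 77*t + 305 = -2*t + 5, so 3*t^3 - 12*t^2 - 75*t + 300 = 0, which factors as 3*(t - 5)*(t - 4)*(t + 5) = 0. The curves meet at t = -5, 4, 5.
On [-5, 4], y = 3*t^3 - 12*t^2 - 77*t + 305 is on top; that piece has area ∫[-5,4] (3*t^3 - 12*t^2 - 75*t + 300) dt = 8019/4.
On [4, 5], y = -2*t + 5 is on top; that piece has area ∫[4,5] (-(3*t^3 - 12*t^2 - 75*t + 300)) dt = 19/4.
Total enclosed area = 8019/4 + 19/4 = 4019/2.

4019/2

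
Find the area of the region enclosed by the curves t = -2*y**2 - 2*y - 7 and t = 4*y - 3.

1/3

Both boundary curves give t as a function of y, so integrate with respect to y. Setting them equal: -2*y**2 - 6*y - 4 = 0, i.e. -2*(y + 1)*(y + 2) = 0, so they meet at y = -2, -1.
For y in [-2, -1], t = -2*y**2 - 2*y - 7 is on the right; area = ∫[-2,-1] (-2*y**2 - 6*y - 4) dy = 1/3.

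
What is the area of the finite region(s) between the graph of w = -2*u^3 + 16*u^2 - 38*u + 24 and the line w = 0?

37/6

The curve meets the u-axis where -2*u^3 + 16*u^2 - 38*u + 24 = 0, i.e. -2*(u - 4)*(u - 3)*(u - 1) = 0, at u = 1, 3, 4.
On [1, 3] the curve lies below the axis; ∫[1,3] (-2*u^3 + 16*u^2 - 38*u + 24) du = -16/3, giving area 16/3.
On [3, 4] the curve lies above the axis; ∫[3,4] (-2*u^3 + 16*u^2 - 38*u + 24) du = 5/6, giving area 5/6.
Total area = 16/3 + 5/6 = 37/6.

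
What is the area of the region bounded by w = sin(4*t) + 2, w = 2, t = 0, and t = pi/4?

On [0, pi/4], (sin(4*t) + 2) - (2) = sin(4*t) is ≥ 0 throughout, so the area is a single integral of |sin(4*t)|.
∫[0,pi/4] (sin(4*t)) dt = 1/2.

1/2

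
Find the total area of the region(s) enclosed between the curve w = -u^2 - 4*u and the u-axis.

The curve meets the u-axis where -u^2 - 4*u = 0, i.e. -u*(u + 4) = 0, at u = -4, 0.
On [-4, 0] the curve lies above the axis; ∫[-4,0] (-u^2 - 4*u) du = 32/3, giving area 32/3.

32/3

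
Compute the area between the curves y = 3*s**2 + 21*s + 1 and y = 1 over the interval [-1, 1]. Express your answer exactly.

21

The difference (3*s**2 + 21*s + 1) - (1) = 3*s**2 + 21*s changes sign at s = 0 inside [-1, 1], so split the integral there.
∫[-1,0] (3*s**2 + 21*s) ds = -19/2; the area of that piece is 19/2.
∫[0,1] (3*s**2 + 21*s) ds = 23/2.
Total area = 19/2 + 23/2 = 21.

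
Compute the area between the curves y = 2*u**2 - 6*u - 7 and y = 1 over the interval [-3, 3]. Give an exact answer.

188/3

The difference (2*u**2 - 6*u - 7) - (1) = 2*u**2 - 6*u - 8 changes sign at u = -1 inside [-3, 3], so split the integral there.
∫[-3,-1] (2*u**2 - 6*u - 8) du = 76/3.
∫[-1,3] (2*u**2 - 6*u - 8) du = -112/3; the area of that piece is 112/3.
Total area = 76/3 + 112/3 = 188/3.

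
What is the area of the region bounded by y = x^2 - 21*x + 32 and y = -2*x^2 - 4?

1/2

Set the curves equal: x^2 - 21*x + 32 = -2*x^2 - 4, so 3*x^2 - 21*x + 36 = 0, which factors as 3*(x - 4)*(x - 3) = 0. The curves meet at x = 3, 4.
On [3, 4], y = -2*x^2 - 4 is on top; that piece has area ∫[3,4] (-(3*x^2 - 21*x + 36)) dx = 1/2.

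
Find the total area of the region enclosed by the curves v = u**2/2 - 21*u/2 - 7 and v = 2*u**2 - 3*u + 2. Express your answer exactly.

1/4

Set the curves equal: u**2/2 - 21*u/2 - 7 = 2*u**2 - 3*u + 2, so -3*u**2/2 - 15*u/2 - 9 = 0, which factors as -3*(u + 2)*(u + 3)/2 = 0. The curves meet at u = -3, -2.
On [-3, -2], v = u**2/2 - 21*u/2 - 7 is on top; that piece has area ∫[-3,-2] (-3*u**2/2 - 15*u/2 - 9) du = 1/4.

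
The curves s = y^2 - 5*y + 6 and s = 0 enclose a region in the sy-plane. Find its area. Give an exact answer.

1/6

Both boundary curves give s as a function of y, so integrate with respect to y. Setting them equal: y^2 - 5*y + 6 = 0, i.e. (y - 3)*(y - 2) = 0, so they meet at y = 2, 3.
For y in [2, 3], s = y^2 - 5*y + 6 is on the left; area = ∫[2,3] (-(y^2 - 5*y + 6)) dy = 1/6.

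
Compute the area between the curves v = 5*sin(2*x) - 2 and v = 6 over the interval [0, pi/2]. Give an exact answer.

-5 + 4*pi

On [0, pi/2], (5*sin(2*x) - 2) - (6) = 5*sin(2*x) - 8 is ≤ 0 throughout, so the area is a single integral of |5*sin(2*x) - 8|.
∫[0,pi/2] (5*sin(2*x) - 8) dx = 5 - 4*pi; the area of that piece is -5 + 4*pi.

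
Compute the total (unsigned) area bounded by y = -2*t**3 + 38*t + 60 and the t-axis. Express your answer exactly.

The curve meets the t-axis where -2*t**3 + 38*t + 60 = 0, i.e. -2*(t - 5)*(t + 2)*(t + 3) = 0, at t = -3, -2, 5.
On [-3, -2] the curve lies below the axis; ∫[-3,-2] (-2*t**3 + 38*t + 60) dt = -5/2, giving area 5/2.
On [-2, 5] the curve lies above the axis; ∫[-2,5] (-2*t**3 + 38*t + 60) dt = 1029/2, giving area 1029/2.
Total area = 5/2 + 1029/2 = 517.

517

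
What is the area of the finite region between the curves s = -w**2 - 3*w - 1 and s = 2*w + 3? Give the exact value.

Both boundary curves give s as a function of w, so integrate with respect to w. Setting them equal: -w**2 - 5*w - 4 = 0, i.e. -(w + 1)*(w + 4) = 0, so they meet at w = -4, -1.
For w in [-4, -1], s = -w**2 - 3*w - 1 is on the right; area = ∫[-4,-1] (-w**2 - 5*w - 4) dw = 9/2.

9/2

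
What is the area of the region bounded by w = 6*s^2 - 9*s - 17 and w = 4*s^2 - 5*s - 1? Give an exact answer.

Set the curves equal: 6*s^2 - 9*s - 17 = 4*s^2 - 5*s - 1, so 2*s^2 - 4*s - 16 = 0, which factors as 2*(s - 4)*(s + 2) = 0. The curves meet at s = -2, 4.
On [-2, 4], w = 4*s^2 - 5*s - 1 is on top; that piece has area ∫[-2,4] (-(2*s^2 - 4*s - 16)) ds = 72.

72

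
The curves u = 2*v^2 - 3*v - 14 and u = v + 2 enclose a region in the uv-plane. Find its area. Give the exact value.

Both boundary curves give u as a function of v, so integrate with respect to v. Setting them equal: 2*v^2 - 4*v - 16 = 0, i.e. 2*(v - 4)*(v + 2) = 0, so they meet at v = -2, 4.
For v in [-2, 4], u = 2*v^2 - 3*v - 14 is on the left; area = ∫[-2,4] (-(2*v^2 - 4*v - 16)) dv = 72.

72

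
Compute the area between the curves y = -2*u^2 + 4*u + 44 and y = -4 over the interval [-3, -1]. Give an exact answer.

188/3

On [-3, -1], (-2*u^2 + 4*u + 44) - (-4) = -2*u^2 + 4*u + 48 is ≥ 0 throughout, so the area is a single integral of |-2*u^2 + 4*u + 48|.
∫[-3,-1] (-2*u^2 + 4*u + 48) du = 188/3.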